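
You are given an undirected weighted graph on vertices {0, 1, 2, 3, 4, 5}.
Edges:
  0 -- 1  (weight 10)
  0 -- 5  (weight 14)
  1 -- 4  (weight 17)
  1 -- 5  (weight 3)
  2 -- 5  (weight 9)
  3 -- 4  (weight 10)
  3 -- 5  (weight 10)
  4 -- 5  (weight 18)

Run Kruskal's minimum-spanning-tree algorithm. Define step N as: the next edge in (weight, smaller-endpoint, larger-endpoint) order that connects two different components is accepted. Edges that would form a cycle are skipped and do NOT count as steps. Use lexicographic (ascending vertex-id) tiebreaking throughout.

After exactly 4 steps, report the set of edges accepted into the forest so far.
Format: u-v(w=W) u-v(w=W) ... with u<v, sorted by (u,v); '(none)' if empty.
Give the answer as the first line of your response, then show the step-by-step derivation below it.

0-1(w=10) 1-5(w=3) 2-5(w=9) 3-4(w=10)

step 1: add edge 1-5 (w=3); MST = {1-5(w=3)}
step 2: add edge 2-5 (w=9); MST = {1-5(w=3) 2-5(w=9)}
step 3: add edge 0-1 (w=10); MST = {0-1(w=10) 1-5(w=3) 2-5(w=9)}
step 4: add edge 3-4 (w=10); MST = {0-1(w=10) 1-5(w=3) 2-5(w=9) 3-4(w=10)}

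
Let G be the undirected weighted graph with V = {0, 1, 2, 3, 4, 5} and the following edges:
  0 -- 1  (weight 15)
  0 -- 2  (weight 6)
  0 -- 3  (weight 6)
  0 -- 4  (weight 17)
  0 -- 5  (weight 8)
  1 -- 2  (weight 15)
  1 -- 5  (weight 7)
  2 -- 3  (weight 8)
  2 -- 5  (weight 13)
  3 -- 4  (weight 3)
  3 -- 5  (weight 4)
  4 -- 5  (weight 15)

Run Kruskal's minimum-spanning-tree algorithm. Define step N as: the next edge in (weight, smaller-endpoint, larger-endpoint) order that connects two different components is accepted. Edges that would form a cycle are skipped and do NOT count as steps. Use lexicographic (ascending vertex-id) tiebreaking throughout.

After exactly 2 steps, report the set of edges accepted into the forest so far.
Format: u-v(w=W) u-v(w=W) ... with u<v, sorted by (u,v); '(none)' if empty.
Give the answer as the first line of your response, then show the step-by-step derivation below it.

3-4(w=3) 3-5(w=4)

step 1: add edge 3-4 (w=3); MST = {3-4(w=3)}
step 2: add edge 3-5 (w=4); MST = {3-4(w=3) 3-5(w=4)}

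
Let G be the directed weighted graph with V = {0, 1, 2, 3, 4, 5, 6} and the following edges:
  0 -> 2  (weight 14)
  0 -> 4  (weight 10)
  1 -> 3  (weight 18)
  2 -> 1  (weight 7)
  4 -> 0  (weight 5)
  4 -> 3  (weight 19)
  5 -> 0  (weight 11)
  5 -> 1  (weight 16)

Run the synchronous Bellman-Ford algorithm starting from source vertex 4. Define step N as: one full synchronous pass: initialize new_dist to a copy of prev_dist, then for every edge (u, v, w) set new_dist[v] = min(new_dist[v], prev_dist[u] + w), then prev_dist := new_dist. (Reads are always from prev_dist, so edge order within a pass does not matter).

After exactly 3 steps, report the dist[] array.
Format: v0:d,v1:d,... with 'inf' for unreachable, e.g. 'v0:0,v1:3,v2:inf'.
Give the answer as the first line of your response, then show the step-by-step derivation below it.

v0:5,v1:26,v2:19,v3:19,v4:0,v5:inf,v6:inf

step 1: dist = v0:5,v1:inf,v2:inf,v3:19,v4:0,v5:inf,v6:inf
step 2: dist = v0:5,v1:inf,v2:19,v3:19,v4:0,v5:inf,v6:inf
step 3: dist = v0:5,v1:26,v2:19,v3:19,v4:0,v5:inf,v6:inf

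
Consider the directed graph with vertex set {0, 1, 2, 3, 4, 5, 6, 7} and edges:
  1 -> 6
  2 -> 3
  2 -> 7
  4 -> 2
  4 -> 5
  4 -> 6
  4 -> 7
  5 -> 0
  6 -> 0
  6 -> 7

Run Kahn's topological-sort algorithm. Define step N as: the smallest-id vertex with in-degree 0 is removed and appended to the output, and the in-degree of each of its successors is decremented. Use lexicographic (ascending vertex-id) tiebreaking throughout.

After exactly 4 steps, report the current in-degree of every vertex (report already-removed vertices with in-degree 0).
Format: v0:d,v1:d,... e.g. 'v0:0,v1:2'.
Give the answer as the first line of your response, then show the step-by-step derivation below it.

v0:2,v1:0,v2:0,v3:0,v4:0,v5:0,v6:0,v7:1

step 1: output 1; order=[1]; indeg=(2,0,1,1,0,1,1,3)
step 2: output 4; order=[1,4]; indeg=(2,0,0,1,0,0,0,2)
step 3: output 2; order=[1,4,2]; indeg=(2,0,0,0,0,0,0,1)
step 4: output 3; order=[1,4,2,3]; indeg=(2,0,0,0,0,0,0,1)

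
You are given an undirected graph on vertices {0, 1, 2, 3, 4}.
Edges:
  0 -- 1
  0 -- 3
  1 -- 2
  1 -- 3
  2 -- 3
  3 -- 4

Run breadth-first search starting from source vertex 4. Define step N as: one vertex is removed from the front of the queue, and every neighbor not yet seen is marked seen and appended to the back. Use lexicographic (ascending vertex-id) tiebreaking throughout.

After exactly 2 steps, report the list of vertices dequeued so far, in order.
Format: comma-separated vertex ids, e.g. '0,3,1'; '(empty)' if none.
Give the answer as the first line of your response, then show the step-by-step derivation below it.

4,3

step 1: dequeue 4; queue=[3]; order=4
step 2: dequeue 3; queue=[0,1,2]; order=4,3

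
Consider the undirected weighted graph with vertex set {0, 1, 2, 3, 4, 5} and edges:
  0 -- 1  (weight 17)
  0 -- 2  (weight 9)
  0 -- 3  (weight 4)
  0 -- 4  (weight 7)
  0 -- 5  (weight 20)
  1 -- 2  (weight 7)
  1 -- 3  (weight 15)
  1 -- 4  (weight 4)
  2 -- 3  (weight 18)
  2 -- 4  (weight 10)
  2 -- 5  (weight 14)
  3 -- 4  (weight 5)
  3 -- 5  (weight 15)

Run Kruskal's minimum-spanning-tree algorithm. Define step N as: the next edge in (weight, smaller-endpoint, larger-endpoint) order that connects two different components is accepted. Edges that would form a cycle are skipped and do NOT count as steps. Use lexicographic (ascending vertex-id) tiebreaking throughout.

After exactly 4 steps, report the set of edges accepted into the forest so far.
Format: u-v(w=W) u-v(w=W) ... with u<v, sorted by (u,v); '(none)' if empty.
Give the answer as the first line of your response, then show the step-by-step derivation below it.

0-3(w=4) 1-2(w=7) 1-4(w=4) 3-4(w=5)

step 1: add edge 0-3 (w=4); MST = {0-3(w=4)}
step 2: add edge 1-4 (w=4); MST = {0-3(w=4) 1-4(w=4)}
step 3: add edge 3-4 (w=5); MST = {0-3(w=4) 1-4(w=4) 3-4(w=5)}
step 4: add edge 1-2 (w=7); MST = {0-3(w=4) 1-2(w=7) 1-4(w=4) 3-4(w=5)}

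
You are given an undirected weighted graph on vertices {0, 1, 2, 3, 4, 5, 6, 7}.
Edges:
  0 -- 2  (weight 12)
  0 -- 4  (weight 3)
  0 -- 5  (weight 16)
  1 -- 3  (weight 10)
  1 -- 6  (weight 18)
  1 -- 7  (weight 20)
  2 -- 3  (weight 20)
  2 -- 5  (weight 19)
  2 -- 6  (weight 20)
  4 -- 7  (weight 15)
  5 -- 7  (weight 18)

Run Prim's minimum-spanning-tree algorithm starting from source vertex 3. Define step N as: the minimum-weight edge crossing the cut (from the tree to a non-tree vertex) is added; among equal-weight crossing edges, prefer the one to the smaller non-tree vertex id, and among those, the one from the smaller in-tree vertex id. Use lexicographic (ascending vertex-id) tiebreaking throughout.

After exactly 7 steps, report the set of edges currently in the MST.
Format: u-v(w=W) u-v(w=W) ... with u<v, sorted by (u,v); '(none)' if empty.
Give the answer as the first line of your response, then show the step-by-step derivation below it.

0-2(w=12) 0-4(w=3) 0-5(w=16) 1-3(w=10) 1-6(w=18) 2-3(w=20) 4-7(w=15)

step 1: add edge 1-3 (w=10); MST = {1-3(w=10)}
step 2: add edge 1-6 (w=18); MST = {1-3(w=10) 1-6(w=18)}
step 3: add edge 2-3 (w=20); MST = {1-3(w=10) 1-6(w=18) 2-3(w=20)}
step 4: add edge 0-2 (w=12); MST = {0-2(w=12) 1-3(w=10) 1-6(w=18) 2-3(w=20)}
step 5: add edge 0-4 (w=3); MST = {0-2(w=12) 0-4(w=3) 1-3(w=10) 1-6(w=18) 2-3(w=20)}
step 6: add edge 4-7 (w=15); MST = {0-2(w=12) 0-4(w=3) 1-3(w=10) 1-6(w=18) 2-3(w=20) 4-7(w=15)}
step 7: add edge 0-5 (w=16); MST = {0-2(w=12) 0-4(w=3) 0-5(w=16) 1-3(w=10) 1-6(w=18) 2-3(w=20) 4-7(w=15)}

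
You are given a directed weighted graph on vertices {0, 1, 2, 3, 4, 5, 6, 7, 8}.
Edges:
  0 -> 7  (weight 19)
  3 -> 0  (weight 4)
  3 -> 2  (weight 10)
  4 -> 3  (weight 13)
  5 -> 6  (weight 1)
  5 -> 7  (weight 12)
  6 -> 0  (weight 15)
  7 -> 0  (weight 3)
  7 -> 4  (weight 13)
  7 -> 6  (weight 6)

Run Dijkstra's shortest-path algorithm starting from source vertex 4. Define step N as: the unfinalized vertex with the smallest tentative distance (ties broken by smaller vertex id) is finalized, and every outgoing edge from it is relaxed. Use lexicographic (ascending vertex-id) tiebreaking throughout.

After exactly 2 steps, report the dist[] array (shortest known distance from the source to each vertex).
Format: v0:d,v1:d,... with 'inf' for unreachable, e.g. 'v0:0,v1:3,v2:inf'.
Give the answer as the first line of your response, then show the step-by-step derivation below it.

v0:17,v1:inf,v2:23,v3:13,v4:0,v5:inf,v6:inf,v7:inf,v8:inf

step 1: dist = v0:inf,v1:inf,v2:inf,v3:13,v4:0,v5:inf,v6:inf,v7:inf,v8:inf
step 2: dist = v0:17,v1:inf,v2:23,v3:13,v4:0,v5:inf,v6:inf,v7:inf,v8:inf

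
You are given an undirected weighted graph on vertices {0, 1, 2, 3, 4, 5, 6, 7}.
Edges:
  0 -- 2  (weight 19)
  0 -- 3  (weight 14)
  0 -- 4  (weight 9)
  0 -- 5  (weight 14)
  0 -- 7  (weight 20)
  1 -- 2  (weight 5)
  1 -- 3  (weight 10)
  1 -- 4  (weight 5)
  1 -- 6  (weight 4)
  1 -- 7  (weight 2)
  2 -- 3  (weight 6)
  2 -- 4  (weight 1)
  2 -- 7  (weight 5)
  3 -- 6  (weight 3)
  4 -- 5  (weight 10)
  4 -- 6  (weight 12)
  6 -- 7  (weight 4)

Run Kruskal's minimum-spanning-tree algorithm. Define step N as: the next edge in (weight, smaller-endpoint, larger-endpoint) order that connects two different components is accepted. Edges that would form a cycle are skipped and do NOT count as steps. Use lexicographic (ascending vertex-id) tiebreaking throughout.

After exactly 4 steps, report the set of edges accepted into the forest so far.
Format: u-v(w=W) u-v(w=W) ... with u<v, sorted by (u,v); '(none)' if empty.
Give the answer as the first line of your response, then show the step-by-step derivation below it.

1-6(w=4) 1-7(w=2) 2-4(w=1) 3-6(w=3)

step 1: add edge 2-4 (w=1); MST = {2-4(w=1)}
step 2: add edge 1-7 (w=2); MST = {1-7(w=2) 2-4(w=1)}
step 3: add edge 3-6 (w=3); MST = {1-7(w=2) 2-4(w=1) 3-6(w=3)}
step 4: add edge 1-6 (w=4); MST = {1-6(w=4) 1-7(w=2) 2-4(w=1) 3-6(w=3)}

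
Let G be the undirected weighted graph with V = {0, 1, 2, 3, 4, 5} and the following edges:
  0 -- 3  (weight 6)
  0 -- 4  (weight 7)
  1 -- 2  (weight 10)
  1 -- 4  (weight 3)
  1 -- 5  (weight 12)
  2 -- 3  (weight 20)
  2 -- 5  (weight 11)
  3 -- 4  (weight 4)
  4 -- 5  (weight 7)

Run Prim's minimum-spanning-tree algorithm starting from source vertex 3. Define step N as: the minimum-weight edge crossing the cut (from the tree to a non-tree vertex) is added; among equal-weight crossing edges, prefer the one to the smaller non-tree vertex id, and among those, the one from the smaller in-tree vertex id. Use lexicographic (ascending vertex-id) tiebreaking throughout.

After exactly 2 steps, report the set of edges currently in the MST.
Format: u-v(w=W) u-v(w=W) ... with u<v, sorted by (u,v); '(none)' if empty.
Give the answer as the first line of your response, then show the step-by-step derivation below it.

1-4(w=3) 3-4(w=4)

step 1: add edge 3-4 (w=4); MST = {3-4(w=4)}
step 2: add edge 1-4 (w=3); MST = {1-4(w=3) 3-4(w=4)}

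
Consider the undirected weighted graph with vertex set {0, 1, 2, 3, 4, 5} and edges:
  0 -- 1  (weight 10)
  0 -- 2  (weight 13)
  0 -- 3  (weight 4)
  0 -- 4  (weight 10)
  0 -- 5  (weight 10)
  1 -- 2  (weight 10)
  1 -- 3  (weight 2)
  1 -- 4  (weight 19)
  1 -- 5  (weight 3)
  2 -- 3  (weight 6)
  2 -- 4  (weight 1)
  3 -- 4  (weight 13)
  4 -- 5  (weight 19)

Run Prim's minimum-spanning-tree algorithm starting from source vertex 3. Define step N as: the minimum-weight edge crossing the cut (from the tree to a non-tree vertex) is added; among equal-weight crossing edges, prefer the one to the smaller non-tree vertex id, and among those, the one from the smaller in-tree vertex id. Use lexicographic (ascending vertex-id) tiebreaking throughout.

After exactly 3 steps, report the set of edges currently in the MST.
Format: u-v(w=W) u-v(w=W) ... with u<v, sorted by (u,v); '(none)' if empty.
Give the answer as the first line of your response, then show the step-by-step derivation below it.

0-3(w=4) 1-3(w=2) 1-5(w=3)

step 1: add edge 1-3 (w=2); MST = {1-3(w=2)}
step 2: add edge 1-5 (w=3); MST = {1-3(w=2) 1-5(w=3)}
step 3: add edge 0-3 (w=4); MST = {0-3(w=4) 1-3(w=2) 1-5(w=3)}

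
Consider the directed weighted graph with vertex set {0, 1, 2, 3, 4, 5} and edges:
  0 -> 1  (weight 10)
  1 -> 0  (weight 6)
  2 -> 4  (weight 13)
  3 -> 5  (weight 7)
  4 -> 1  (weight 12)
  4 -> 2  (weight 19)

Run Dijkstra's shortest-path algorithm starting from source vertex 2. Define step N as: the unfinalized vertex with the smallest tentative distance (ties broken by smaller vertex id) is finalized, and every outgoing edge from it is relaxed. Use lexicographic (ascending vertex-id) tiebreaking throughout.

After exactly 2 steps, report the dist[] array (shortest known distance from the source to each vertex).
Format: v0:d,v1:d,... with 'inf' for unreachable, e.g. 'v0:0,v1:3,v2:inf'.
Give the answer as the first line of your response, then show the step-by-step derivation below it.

v0:inf,v1:25,v2:0,v3:inf,v4:13,v5:inf

step 1: dist = v0:inf,v1:inf,v2:0,v3:inf,v4:13,v5:inf
step 2: dist = v0:inf,v1:25,v2:0,v3:inf,v4:13,v5:inf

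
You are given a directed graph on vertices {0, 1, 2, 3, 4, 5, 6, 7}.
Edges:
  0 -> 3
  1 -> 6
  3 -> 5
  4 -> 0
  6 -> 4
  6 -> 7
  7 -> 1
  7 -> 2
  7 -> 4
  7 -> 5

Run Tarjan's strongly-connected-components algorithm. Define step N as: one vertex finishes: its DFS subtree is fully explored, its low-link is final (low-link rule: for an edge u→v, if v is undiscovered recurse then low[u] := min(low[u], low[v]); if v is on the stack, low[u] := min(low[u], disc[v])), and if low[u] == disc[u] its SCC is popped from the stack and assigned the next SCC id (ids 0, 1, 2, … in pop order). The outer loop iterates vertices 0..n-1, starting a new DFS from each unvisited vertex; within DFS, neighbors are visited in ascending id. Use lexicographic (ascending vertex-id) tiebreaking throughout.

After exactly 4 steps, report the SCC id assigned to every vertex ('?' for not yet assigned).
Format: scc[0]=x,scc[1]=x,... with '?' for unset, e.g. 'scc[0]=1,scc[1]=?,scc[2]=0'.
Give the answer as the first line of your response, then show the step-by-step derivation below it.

scc[0]=2,scc[1]=?,scc[2]=?,scc[3]=1,scc[4]=3,scc[5]=0,scc[6]=?,scc[7]=?

step 1: low=(low[0]=0,low[1]=?,low[2]=?,low[3]=1,low[4]=?,low[5]=2,low[6]=?,low[7]=?); scc=(scc[0]=?,scc[1]=?,scc[2]=?,scc[3]=?,scc[4]=?,scc[5]=0,scc[6]=?,scc[7]=?)
step 2: low=(low[0]=0,low[1]=?,low[2]=?,low[3]=1,low[4]=?,low[5]=2,low[6]=?,low[7]=?); scc=(scc[0]=?,scc[1]=?,scc[2]=?,scc[3]=1,scc[4]=?,scc[5]=0,scc[6]=?,scc[7]=?)
step 3: low=(low[0]=0,low[1]=?,low[2]=?,low[3]=1,low[4]=?,low[5]=2,low[6]=?,low[7]=?); scc=(scc[0]=2,scc[1]=?,scc[2]=?,scc[3]=1,scc[4]=?,scc[5]=0,scc[6]=?,scc[7]=?)
step 4: low=(low[0]=0,low[1]=3,low[2]=?,low[3]=1,low[4]=5,low[5]=2,low[6]=4,low[7]=?); scc=(scc[0]=2,scc[1]=?,scc[2]=?,scc[3]=1,scc[4]=3,scc[5]=0,scc[6]=?,scc[7]=?)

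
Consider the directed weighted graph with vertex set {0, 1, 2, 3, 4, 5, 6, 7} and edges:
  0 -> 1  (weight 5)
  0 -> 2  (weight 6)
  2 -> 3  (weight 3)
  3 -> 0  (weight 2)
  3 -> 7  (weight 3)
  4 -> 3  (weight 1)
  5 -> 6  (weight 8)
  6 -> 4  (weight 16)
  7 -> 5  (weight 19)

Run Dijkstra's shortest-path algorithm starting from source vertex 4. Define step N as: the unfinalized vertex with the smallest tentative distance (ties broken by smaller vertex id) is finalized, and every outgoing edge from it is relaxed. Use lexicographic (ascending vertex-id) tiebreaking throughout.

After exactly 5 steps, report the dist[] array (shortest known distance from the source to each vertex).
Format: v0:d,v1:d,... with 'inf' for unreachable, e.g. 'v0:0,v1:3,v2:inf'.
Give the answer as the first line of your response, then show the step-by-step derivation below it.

v0:3,v1:8,v2:9,v3:1,v4:0,v5:23,v6:inf,v7:4

step 1: dist = v0:inf,v1:inf,v2:inf,v3:1,v4:0,v5:inf,v6:inf,v7:inf
step 2: dist = v0:3,v1:inf,v2:inf,v3:1,v4:0,v5:inf,v6:inf,v7:4
step 3: dist = v0:3,v1:8,v2:9,v3:1,v4:0,v5:inf,v6:inf,v7:4
step 4: dist = v0:3,v1:8,v2:9,v3:1,v4:0,v5:23,v6:inf,v7:4
step 5: dist = v0:3,v1:8,v2:9,v3:1,v4:0,v5:23,v6:inf,v7:4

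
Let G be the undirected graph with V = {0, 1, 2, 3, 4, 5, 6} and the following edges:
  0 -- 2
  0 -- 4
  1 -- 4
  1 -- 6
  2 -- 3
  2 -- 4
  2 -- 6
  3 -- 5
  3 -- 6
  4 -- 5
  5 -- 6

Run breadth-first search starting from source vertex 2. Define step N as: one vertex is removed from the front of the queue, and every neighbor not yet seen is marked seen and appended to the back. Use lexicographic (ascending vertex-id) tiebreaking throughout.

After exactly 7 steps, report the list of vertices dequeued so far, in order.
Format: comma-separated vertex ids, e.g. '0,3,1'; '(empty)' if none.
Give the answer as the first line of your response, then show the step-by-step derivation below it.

2,0,3,4,6,5,1

step 1: dequeue 2; queue=[0,3,4,6]; order=2
step 2: dequeue 0; queue=[3,4,6]; order=2,0
step 3: dequeue 3; queue=[4,6,5]; order=2,0,3
step 4: dequeue 4; queue=[6,5,1]; order=2,0,3,4
step 5: dequeue 6; queue=[5,1]; order=2,0,3,4,6
step 6: dequeue 5; queue=[1]; order=2,0,3,4,6,5
step 7: dequeue 1; queue=[(empty)]; order=2,0,3,4,6,5,1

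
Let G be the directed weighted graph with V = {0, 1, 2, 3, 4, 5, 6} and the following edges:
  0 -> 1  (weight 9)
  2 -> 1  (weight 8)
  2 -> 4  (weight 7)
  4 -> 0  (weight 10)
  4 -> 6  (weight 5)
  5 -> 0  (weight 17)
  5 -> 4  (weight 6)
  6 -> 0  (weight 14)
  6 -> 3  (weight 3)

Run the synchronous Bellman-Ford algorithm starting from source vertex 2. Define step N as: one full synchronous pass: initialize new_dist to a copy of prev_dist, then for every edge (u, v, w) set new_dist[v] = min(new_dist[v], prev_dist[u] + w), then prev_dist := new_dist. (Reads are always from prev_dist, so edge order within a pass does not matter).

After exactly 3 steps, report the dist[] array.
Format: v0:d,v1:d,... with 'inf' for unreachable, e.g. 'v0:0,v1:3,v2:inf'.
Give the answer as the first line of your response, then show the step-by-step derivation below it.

v0:17,v1:8,v2:0,v3:15,v4:7,v5:inf,v6:12

step 1: dist = v0:inf,v1:8,v2:0,v3:inf,v4:7,v5:inf,v6:inf
step 2: dist = v0:17,v1:8,v2:0,v3:inf,v4:7,v5:inf,v6:12
step 3: dist = v0:17,v1:8,v2:0,v3:15,v4:7,v5:inf,v6:12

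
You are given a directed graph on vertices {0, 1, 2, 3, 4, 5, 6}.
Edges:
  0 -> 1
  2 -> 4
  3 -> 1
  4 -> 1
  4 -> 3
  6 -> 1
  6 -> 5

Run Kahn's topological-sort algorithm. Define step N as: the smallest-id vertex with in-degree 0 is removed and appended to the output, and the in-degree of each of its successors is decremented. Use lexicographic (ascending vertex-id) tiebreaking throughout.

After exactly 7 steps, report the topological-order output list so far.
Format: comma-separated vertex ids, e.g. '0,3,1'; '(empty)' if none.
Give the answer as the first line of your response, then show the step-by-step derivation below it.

0,2,4,3,6,1,5

step 1: output 0; order=[0]; indeg=(0,3,0,1,1,1,0)
step 2: output 2; order=[0,2]; indeg=(0,3,0,1,0,1,0)
step 3: output 4; order=[0,2,4]; indeg=(0,2,0,0,0,1,0)
step 4: output 3; order=[0,2,4,3]; indeg=(0,1,0,0,0,1,0)
step 5: output 6; order=[0,2,4,3,6]; indeg=(0,0,0,0,0,0,0)
step 6: output 1; order=[0,2,4,3,6,1]; indeg=(0,0,0,0,0,0,0)
step 7: output 5; order=[0,2,4,3,6,1,5]; indeg=(0,0,0,0,0,0,0)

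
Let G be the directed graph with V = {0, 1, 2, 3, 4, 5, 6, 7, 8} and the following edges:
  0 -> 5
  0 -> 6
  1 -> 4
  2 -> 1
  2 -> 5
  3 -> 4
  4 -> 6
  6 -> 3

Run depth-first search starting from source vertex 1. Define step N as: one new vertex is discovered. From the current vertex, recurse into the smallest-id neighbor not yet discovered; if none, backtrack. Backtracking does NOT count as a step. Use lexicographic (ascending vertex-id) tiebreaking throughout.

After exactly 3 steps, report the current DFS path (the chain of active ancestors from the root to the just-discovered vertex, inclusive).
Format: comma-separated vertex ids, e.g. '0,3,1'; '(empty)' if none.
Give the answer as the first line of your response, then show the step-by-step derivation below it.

1,4,6

step 1: discover 1; path=1; order=1
step 2: discover 4; path=1>4; order=1,4
step 3: discover 6; path=1>4>6; order=1,4,6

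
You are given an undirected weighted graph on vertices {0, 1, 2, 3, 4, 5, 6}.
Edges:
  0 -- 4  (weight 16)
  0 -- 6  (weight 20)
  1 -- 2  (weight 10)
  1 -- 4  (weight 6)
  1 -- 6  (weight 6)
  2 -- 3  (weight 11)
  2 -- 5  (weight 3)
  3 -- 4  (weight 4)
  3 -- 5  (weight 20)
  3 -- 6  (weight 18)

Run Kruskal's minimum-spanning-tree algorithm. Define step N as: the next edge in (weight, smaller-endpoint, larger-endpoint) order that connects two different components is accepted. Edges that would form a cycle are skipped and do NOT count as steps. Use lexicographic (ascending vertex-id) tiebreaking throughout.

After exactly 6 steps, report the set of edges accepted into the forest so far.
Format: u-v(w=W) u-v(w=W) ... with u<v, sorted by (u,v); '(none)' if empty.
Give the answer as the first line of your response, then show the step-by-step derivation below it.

0-4(w=16) 1-2(w=10) 1-4(w=6) 1-6(w=6) 2-5(w=3) 3-4(w=4)

step 1: add edge 2-5 (w=3); MST = {2-5(w=3)}
step 2: add edge 3-4 (w=4); MST = {2-5(w=3) 3-4(w=4)}
step 3: add edge 1-4 (w=6); MST = {1-4(w=6) 2-5(w=3) 3-4(w=4)}
step 4: add edge 1-6 (w=6); MST = {1-4(w=6) 1-6(w=6) 2-5(w=3) 3-4(w=4)}
step 5: add edge 1-2 (w=10); MST = {1-2(w=10) 1-4(w=6) 1-6(w=6) 2-5(w=3) 3-4(w=4)}
step 6: add edge 0-4 (w=16); MST = {0-4(w=16) 1-2(w=10) 1-4(w=6) 1-6(w=6) 2-5(w=3) 3-4(w=4)}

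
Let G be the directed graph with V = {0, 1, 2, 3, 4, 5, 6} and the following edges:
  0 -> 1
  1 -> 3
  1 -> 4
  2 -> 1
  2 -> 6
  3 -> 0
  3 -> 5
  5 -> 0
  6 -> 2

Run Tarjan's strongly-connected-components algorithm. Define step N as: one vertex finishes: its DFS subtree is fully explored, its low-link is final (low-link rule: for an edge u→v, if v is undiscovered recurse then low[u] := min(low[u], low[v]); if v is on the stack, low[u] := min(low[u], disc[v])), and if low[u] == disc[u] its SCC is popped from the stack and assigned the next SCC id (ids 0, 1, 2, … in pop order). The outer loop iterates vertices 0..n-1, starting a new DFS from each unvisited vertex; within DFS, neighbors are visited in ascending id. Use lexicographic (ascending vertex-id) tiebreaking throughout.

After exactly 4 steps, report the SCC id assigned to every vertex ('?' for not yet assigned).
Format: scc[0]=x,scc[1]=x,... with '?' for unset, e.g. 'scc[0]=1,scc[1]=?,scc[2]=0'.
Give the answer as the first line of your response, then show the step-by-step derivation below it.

scc[0]=?,scc[1]=?,scc[2]=?,scc[3]=?,scc[4]=0,scc[5]=?,scc[6]=?

step 1: low=(low[0]=0,low[1]=1,low[2]=?,low[3]=0,low[4]=?,low[5]=0,low[6]=?); scc=(scc[0]=?,scc[1]=?,scc[2]=?,scc[3]=?,scc[4]=?,scc[5]=?,scc[6]=?)
step 2: low=(low[0]=0,low[1]=1,low[2]=?,low[3]=0,low[4]=?,low[5]=0,low[6]=?); scc=(scc[0]=?,scc[1]=?,scc[2]=?,scc[3]=?,scc[4]=?,scc[5]=?,scc[6]=?)
step 3: low=(low[0]=0,low[1]=0,low[2]=?,low[3]=0,low[4]=4,low[5]=0,low[6]=?); scc=(scc[0]=?,scc[1]=?,scc[2]=?,scc[3]=?,scc[4]=0,scc[5]=?,scc[6]=?)
step 4: low=(low[0]=0,low[1]=0,low[2]=?,low[3]=0,low[4]=4,low[5]=0,low[6]=?); scc=(scc[0]=?,scc[1]=?,scc[2]=?,scc[3]=?,scc[4]=0,scc[5]=?,scc[6]=?)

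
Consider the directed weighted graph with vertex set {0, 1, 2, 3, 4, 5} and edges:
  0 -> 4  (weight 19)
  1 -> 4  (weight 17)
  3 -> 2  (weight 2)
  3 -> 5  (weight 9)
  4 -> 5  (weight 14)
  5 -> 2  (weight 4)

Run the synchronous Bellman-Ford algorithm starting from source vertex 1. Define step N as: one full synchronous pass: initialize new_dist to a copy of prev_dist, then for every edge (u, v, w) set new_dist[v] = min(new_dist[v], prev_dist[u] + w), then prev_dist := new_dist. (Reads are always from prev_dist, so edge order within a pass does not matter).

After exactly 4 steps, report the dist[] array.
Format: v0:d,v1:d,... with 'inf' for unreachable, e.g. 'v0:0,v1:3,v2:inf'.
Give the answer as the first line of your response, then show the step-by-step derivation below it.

v0:inf,v1:0,v2:35,v3:inf,v4:17,v5:31

step 1: dist = v0:inf,v1:0,v2:inf,v3:inf,v4:17,v5:inf
step 2: dist = v0:inf,v1:0,v2:inf,v3:inf,v4:17,v5:31
step 3: dist = v0:inf,v1:0,v2:35,v3:inf,v4:17,v5:31
step 4: dist = v0:inf,v1:0,v2:35,v3:inf,v4:17,v5:31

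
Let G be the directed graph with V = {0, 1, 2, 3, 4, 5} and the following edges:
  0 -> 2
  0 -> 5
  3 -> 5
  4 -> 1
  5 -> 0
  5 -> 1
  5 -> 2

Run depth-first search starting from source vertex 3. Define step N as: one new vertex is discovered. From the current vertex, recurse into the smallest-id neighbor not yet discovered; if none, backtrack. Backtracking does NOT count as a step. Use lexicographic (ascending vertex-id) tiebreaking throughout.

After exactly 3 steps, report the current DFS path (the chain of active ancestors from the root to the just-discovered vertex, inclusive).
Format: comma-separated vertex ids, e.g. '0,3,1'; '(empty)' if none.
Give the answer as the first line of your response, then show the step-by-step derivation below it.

3,5,0

step 1: discover 3; path=3; order=3
step 2: discover 5; path=3>5; order=3,5
step 3: discover 0; path=3>5>0; order=3,5,0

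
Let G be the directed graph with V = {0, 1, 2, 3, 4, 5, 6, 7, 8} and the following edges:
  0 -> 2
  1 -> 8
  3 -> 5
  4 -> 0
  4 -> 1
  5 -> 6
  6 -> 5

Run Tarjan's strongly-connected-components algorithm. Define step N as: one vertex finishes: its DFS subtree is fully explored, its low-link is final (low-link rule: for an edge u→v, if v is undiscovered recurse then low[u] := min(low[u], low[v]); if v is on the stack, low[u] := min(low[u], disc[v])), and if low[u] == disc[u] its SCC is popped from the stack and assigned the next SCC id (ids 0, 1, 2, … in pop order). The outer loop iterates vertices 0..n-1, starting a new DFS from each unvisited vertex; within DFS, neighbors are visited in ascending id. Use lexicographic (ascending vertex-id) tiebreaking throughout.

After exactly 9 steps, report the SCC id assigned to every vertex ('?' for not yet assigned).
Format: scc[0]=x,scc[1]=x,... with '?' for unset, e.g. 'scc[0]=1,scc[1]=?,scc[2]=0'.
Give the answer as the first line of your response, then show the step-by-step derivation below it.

scc[0]=1,scc[1]=3,scc[2]=0,scc[3]=5,scc[4]=6,scc[5]=4,scc[6]=4,scc[7]=7,scc[8]=2

step 1: low=(low[0]=0,low[1]=?,low[2]=1,low[3]=?,low[4]=?,low[5]=?,low[6]=?,low[7]=?,low[8]=?); scc=(scc[0]=?,scc[1]=?,scc[2]=0,scc[3]=?,scc[4]=?,scc[5]=?,scc[6]=?,scc[7]=?,scc[8]=?)
step 2: low=(low[0]=0,low[1]=?,low[2]=1,low[3]=?,low[4]=?,low[5]=?,low[6]=?,low[7]=?,low[8]=?); scc=(scc[0]=1,scc[1]=?,scc[2]=0,scc[3]=?,scc[4]=?,scc[5]=?,scc[6]=?,scc[7]=?,scc[8]=?)
step 3: low=(low[0]=0,low[1]=2,low[2]=1,low[3]=?,low[4]=?,low[5]=?,low[6]=?,low[7]=?,low[8]=3); scc=(scc[0]=1,scc[1]=?,scc[2]=0,scc[3]=?,scc[4]=?,scc[5]=?,scc[6]=?,scc[7]=?,scc[8]=2)
step 4: low=(low[0]=0,low[1]=2,low[2]=1,low[3]=?,low[4]=?,low[5]=?,low[6]=?,low[7]=?,low[8]=3); scc=(scc[0]=1,scc[1]=3,scc[2]=0,scc[3]=?,scc[4]=?,scc[5]=?,scc[6]=?,scc[7]=?,scc[8]=2)
step 5: low=(low[0]=0,low[1]=2,low[2]=1,low[3]=4,low[4]=?,low[5]=5,low[6]=5,low[7]=?,low[8]=3); scc=(scc[0]=1,scc[1]=3,scc[2]=0,scc[3]=?,scc[4]=?,scc[5]=?,scc[6]=?,scc[7]=?,scc[8]=2)
step 6: low=(low[0]=0,low[1]=2,low[2]=1,low[3]=4,low[4]=?,low[5]=5,low[6]=5,low[7]=?,low[8]=3); scc=(scc[0]=1,scc[1]=3,scc[2]=0,scc[3]=?,scc[4]=?,scc[5]=4,scc[6]=4,scc[7]=?,scc[8]=2)
step 7: low=(low[0]=0,low[1]=2,low[2]=1,low[3]=4,low[4]=?,low[5]=5,low[6]=5,low[7]=?,low[8]=3); scc=(scc[0]=1,scc[1]=3,scc[2]=0,scc[3]=5,scc[4]=?,scc[5]=4,scc[6]=4,scc[7]=?,scc[8]=2)
step 8: low=(low[0]=0,low[1]=2,low[2]=1,low[3]=4,low[4]=7,low[5]=5,low[6]=5,low[7]=?,low[8]=3); scc=(scc[0]=1,scc[1]=3,scc[2]=0,scc[3]=5,scc[4]=6,scc[5]=4,scc[6]=4,scc[7]=?,scc[8]=2)
step 9: low=(low[0]=0,low[1]=2,low[2]=1,low[3]=4,low[4]=7,low[5]=5,low[6]=5,low[7]=8,low[8]=3); scc=(scc[0]=1,scc[1]=3,scc[2]=0,scc[3]=5,scc[4]=6,scc[5]=4,scc[6]=4,scc[7]=7,scc[8]=2)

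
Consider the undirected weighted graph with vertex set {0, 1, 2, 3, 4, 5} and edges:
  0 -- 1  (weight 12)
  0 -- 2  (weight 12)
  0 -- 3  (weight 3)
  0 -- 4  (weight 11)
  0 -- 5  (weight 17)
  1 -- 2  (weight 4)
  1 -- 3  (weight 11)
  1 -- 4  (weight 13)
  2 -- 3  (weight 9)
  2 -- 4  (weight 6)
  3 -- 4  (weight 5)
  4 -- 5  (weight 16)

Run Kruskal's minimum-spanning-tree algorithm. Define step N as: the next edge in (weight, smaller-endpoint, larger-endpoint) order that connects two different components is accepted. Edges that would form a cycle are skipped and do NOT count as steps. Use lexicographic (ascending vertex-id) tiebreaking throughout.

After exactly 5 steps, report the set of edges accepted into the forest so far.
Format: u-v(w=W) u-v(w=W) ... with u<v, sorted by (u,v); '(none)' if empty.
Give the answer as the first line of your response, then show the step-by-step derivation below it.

0-3(w=3) 1-2(w=4) 2-4(w=6) 3-4(w=5) 4-5(w=16)

step 1: add edge 0-3 (w=3); MST = {0-3(w=3)}
step 2: add edge 1-2 (w=4); MST = {0-3(w=3) 1-2(w=4)}
step 3: add edge 3-4 (w=5); MST = {0-3(w=3) 1-2(w=4) 3-4(w=5)}
step 4: add edge 2-4 (w=6); MST = {0-3(w=3) 1-2(w=4) 2-4(w=6) 3-4(w=5)}
step 5: add edge 4-5 (w=16); MST = {0-3(w=3) 1-2(w=4) 2-4(w=6) 3-4(w=5) 4-5(w=16)}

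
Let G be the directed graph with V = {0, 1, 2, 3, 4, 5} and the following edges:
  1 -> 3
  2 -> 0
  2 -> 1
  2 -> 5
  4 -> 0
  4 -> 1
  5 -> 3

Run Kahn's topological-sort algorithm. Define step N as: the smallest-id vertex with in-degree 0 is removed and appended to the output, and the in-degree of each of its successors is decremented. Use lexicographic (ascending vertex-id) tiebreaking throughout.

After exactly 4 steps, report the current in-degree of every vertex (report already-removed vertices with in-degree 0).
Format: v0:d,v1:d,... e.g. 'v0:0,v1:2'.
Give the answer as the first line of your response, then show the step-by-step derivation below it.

v0:0,v1:0,v2:0,v3:1,v4:0,v5:0

step 1: output 2; order=[2]; indeg=(1,1,0,2,0,0)
step 2: output 4; order=[2,4]; indeg=(0,0,0,2,0,0)
step 3: output 0; order=[2,4,0]; indeg=(0,0,0,2,0,0)
step 4: output 1; order=[2,4,0,1]; indeg=(0,0,0,1,0,0)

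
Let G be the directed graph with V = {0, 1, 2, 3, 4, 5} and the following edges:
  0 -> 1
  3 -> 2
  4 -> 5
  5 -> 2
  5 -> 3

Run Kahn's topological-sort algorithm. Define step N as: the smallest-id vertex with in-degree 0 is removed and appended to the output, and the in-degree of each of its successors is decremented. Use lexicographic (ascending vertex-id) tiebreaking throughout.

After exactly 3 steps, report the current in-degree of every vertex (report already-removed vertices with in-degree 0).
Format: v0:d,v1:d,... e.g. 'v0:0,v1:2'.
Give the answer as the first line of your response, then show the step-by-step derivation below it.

v0:0,v1:0,v2:2,v3:1,v4:0,v5:0

step 1: output 0; order=[0]; indeg=(0,0,2,1,0,1)
step 2: output 1; order=[0,1]; indeg=(0,0,2,1,0,1)
step 3: output 4; order=[0,1,4]; indeg=(0,0,2,1,0,0)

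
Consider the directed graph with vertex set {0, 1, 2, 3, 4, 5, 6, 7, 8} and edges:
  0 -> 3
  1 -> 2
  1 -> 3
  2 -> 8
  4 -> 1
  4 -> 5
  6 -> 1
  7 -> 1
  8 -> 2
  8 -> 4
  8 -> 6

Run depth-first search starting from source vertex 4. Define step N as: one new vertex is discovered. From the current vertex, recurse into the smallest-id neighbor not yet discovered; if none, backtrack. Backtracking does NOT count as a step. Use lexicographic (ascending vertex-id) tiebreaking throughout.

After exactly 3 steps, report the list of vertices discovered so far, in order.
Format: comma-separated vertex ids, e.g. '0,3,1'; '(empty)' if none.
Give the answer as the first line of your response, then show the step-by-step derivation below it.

4,1,2

step 1: discover 4; path=4; order=4
step 2: discover 1; path=4>1; order=4,1
step 3: discover 2; path=4>1>2; order=4,1,2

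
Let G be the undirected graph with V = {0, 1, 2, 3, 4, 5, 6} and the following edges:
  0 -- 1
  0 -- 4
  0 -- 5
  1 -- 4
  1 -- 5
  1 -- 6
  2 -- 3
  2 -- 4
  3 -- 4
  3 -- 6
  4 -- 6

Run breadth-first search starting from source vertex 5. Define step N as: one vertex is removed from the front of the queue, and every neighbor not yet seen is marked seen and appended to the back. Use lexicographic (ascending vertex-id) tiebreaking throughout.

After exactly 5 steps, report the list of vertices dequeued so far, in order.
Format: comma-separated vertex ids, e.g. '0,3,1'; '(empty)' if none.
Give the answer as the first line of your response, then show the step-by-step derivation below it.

5,0,1,4,6

step 1: dequeue 5; queue=[0,1]; order=5
step 2: dequeue 0; queue=[1,4]; order=5,0
step 3: dequeue 1; queue=[4,6]; order=5,0,1
step 4: dequeue 4; queue=[6,2,3]; order=5,0,1,4
step 5: dequeue 6; queue=[2,3]; order=5,0,1,4,6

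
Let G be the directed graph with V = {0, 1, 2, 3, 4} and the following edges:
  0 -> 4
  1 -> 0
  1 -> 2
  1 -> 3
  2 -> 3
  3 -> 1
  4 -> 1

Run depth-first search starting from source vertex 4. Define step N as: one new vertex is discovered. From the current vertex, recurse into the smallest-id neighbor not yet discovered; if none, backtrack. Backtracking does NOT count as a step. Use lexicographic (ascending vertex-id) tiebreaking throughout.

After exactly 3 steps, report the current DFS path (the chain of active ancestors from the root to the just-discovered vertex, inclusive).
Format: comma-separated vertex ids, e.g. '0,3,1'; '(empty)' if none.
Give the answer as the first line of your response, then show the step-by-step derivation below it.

4,1,0

step 1: discover 4; path=4; order=4
step 2: discover 1; path=4>1; order=4,1
step 3: discover 0; path=4>1>0; order=4,1,0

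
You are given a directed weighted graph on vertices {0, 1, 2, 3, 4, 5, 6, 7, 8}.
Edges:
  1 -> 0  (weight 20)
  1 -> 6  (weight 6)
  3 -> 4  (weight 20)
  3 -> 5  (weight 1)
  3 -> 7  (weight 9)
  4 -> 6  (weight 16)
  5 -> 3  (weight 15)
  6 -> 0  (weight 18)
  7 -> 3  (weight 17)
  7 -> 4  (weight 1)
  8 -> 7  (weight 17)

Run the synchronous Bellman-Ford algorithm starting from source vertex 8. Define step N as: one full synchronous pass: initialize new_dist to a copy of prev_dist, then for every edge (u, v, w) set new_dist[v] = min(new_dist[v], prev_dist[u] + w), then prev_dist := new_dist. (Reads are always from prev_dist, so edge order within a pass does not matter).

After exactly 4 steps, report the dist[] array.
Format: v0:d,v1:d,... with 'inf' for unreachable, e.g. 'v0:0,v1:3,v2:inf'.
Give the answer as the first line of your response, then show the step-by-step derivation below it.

v0:52,v1:inf,v2:inf,v3:34,v4:18,v5:35,v6:34,v7:17,v8:0

step 1: dist = v0:inf,v1:inf,v2:inf,v3:inf,v4:inf,v5:inf,v6:inf,v7:17,v8:0
step 2: dist = v0:inf,v1:inf,v2:inf,v3:34,v4:18,v5:inf,v6:inf,v7:17,v8:0
step 3: dist = v0:inf,v1:inf,v2:inf,v3:34,v4:18,v5:35,v6:34,v7:17,v8:0
step 4: dist = v0:52,v1:inf,v2:inf,v3:34,v4:18,v5:35,v6:34,v7:17,v8:0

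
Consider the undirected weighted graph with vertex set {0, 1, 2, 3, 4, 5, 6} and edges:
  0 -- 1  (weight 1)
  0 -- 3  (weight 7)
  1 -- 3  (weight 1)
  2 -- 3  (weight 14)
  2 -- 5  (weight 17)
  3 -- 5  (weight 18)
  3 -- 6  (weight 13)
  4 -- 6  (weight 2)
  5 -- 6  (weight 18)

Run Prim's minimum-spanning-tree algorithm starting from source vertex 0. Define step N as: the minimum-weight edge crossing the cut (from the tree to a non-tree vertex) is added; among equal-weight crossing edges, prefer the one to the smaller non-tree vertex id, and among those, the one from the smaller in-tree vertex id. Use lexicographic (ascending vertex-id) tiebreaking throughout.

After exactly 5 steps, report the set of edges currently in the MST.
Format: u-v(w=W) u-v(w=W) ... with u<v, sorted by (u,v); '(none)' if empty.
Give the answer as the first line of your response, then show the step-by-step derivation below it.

0-1(w=1) 1-3(w=1) 2-3(w=14) 3-6(w=13) 4-6(w=2)

step 1: add edge 0-1 (w=1); MST = {0-1(w=1)}
step 2: add edge 1-3 (w=1); MST = {0-1(w=1) 1-3(w=1)}
step 3: add edge 3-6 (w=13); MST = {0-1(w=1) 1-3(w=1) 3-6(w=13)}
step 4: add edge 4-6 (w=2); MST = {0-1(w=1) 1-3(w=1) 3-6(w=13) 4-6(w=2)}
step 5: add edge 2-3 (w=14); MST = {0-1(w=1) 1-3(w=1) 2-3(w=14) 3-6(w=13) 4-6(w=2)}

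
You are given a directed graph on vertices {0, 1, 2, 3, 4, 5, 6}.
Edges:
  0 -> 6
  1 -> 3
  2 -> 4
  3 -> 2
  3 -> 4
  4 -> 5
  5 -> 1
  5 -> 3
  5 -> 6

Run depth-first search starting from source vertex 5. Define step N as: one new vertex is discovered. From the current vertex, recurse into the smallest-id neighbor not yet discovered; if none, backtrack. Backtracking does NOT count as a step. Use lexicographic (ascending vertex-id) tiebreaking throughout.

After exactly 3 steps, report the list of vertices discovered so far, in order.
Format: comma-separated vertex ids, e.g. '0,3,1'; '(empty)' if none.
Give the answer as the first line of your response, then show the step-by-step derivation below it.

5,1,3

step 1: discover 5; path=5; order=5
step 2: discover 1; path=5>1; order=5,1
step 3: discover 3; path=5>1>3; order=5,1,3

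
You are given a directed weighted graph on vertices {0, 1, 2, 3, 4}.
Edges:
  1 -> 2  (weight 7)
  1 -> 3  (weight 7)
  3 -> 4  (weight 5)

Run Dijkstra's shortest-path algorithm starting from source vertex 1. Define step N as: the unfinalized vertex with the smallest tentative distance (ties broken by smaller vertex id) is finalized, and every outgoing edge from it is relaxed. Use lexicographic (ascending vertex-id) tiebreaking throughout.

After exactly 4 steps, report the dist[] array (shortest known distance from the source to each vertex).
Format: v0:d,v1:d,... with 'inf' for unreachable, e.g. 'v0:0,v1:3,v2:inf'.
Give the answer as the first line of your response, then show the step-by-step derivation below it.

v0:inf,v1:0,v2:7,v3:7,v4:12

step 1: dist = v0:inf,v1:0,v2:7,v3:7,v4:inf
step 2: dist = v0:inf,v1:0,v2:7,v3:7,v4:inf
step 3: dist = v0:inf,v1:0,v2:7,v3:7,v4:12
step 4: dist = v0:inf,v1:0,v2:7,v3:7,v4:12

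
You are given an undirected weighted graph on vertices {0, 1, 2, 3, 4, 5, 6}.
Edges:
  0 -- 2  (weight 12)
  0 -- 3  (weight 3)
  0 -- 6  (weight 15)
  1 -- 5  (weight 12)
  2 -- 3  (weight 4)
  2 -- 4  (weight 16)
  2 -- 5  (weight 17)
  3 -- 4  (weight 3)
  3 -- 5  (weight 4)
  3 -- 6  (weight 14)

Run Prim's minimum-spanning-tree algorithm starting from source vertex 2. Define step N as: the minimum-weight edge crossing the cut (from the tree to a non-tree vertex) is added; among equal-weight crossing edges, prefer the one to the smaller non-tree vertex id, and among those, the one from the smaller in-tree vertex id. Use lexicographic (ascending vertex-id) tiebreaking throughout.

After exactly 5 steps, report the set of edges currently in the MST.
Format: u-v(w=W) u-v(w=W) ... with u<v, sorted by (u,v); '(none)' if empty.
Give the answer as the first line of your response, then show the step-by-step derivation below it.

0-3(w=3) 1-5(w=12) 2-3(w=4) 3-4(w=3) 3-5(w=4)

step 1: add edge 2-3 (w=4); MST = {2-3(w=4)}
step 2: add edge 0-3 (w=3); MST = {0-3(w=3) 2-3(w=4)}
step 3: add edge 3-4 (w=3); MST = {0-3(w=3) 2-3(w=4) 3-4(w=3)}
step 4: add edge 3-5 (w=4); MST = {0-3(w=3) 2-3(w=4) 3-4(w=3) 3-5(w=4)}
step 5: add edge 1-5 (w=12); MST = {0-3(w=3) 1-5(w=12) 2-3(w=4) 3-4(w=3) 3-5(w=4)}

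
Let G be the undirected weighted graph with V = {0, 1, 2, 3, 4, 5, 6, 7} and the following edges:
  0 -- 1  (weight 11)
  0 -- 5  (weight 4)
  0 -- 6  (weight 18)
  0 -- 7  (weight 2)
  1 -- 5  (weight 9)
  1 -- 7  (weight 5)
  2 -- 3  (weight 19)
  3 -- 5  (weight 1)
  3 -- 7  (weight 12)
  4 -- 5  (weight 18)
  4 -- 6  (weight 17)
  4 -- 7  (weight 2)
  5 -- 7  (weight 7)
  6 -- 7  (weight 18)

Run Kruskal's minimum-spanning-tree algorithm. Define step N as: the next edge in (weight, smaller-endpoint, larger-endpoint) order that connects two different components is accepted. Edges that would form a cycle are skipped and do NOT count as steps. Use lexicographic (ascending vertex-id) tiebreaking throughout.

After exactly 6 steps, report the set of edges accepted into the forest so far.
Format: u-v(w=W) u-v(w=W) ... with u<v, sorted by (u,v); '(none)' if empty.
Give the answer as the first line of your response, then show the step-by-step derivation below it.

0-5(w=4) 0-7(w=2) 1-7(w=5) 3-5(w=1) 4-6(w=17) 4-7(w=2)

step 1: add edge 3-5 (w=1); MST = {3-5(w=1)}
step 2: add edge 0-7 (w=2); MST = {0-7(w=2) 3-5(w=1)}
step 3: add edge 4-7 (w=2); MST = {0-7(w=2) 3-5(w=1) 4-7(w=2)}
step 4: add edge 0-5 (w=4); MST = {0-5(w=4) 0-7(w=2) 3-5(w=1) 4-7(w=2)}
step 5: add edge 1-7 (w=5); MST = {0-5(w=4) 0-7(w=2) 1-7(w=5) 3-5(w=1) 4-7(w=2)}
step 6: add edge 4-6 (w=17); MST = {0-5(w=4) 0-7(w=2) 1-7(w=5) 3-5(w=1) 4-6(w=17) 4-7(w=2)}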